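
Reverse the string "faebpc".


Input: faebpc
Reading characters right to left:
  Position 5: 'c'
  Position 4: 'p'
  Position 3: 'b'
  Position 2: 'e'
  Position 1: 'a'
  Position 0: 'f'
Reversed: cpbeaf

cpbeaf


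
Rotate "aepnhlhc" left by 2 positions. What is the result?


Input: "aepnhlhc", rotate left by 2
First 2 characters: "ae"
Remaining characters: "pnhlhc"
Concatenate remaining + first: "pnhlhc" + "ae" = "pnhlhcae"

pnhlhcae


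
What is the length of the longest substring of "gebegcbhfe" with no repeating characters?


Input: "gebegcbhfe"
Sliding window (track last position of each char):
  Position 0 ('g'): window [0,0] length 1 -- new best
  Position 1 ('e'): window [0,1] length 2 -- new best
  Position 2 ('b'): window [0,2] length 3 -- new best
  Position 3 ('e'): repeat (last at 1), move window start to 2
  Position 3 ('e'): window [2,3] length 2
  Position 4 ('g'): window [2,4] length 3
  Position 5 ('c'): window [2,5] length 4 -- new best
  Position 6 ('b'): repeat (last at 2), move window start to 3
  Position 6 ('b'): window [3,6] length 4
  Position 7 ('h'): window [3,7] length 5 -- new best
  Position 8 ('f'): window [3,8] length 6 -- new best
  Position 9 ('e'): repeat (last at 3), move window start to 4
  Position 9 ('e'): window [4,9] length 6
Longest substring with no repeats: "egcbhf" with length 6

6


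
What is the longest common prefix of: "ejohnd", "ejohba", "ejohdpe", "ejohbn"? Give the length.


Words: ejohnd, ejohba, ejohdpe, ejohbn
  Position 0: all 'e' => match
  Position 1: all 'j' => match
  Position 2: all 'o' => match
  Position 3: all 'h' => match
  Position 4: ('n', 'b', 'd', 'b') => mismatch, stop
LCP = "ejoh" (length 4)

4


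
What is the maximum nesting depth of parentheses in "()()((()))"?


Input: "()()((()))"
Tracking depth:
  Position 0 '(': depth becomes 1
  Position 1 ')': depth becomes 0
  Position 2 '(': depth becomes 1
  Position 3 ')': depth becomes 0
  Position 4 '(': depth becomes 1
  Position 5 '(': depth becomes 2
  Position 6 '(': depth becomes 3
  Position 7 ')': depth becomes 2
  Position 8 ')': depth becomes 1
  Position 9 ')': depth becomes 0
Maximum depth reached: 3

3


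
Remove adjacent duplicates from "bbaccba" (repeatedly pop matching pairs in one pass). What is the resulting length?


Input: bbaccba
Stack-based adjacent duplicate removal:
  Read 'b': push. Stack: b
  Read 'b': matches stack top 'b' => pop. Stack: (empty)
  Read 'a': push. Stack: a
  Read 'c': push. Stack: ac
  Read 'c': matches stack top 'c' => pop. Stack: a
  Read 'b': push. Stack: ab
  Read 'a': push. Stack: aba
Final stack: "aba" (length 3)

3


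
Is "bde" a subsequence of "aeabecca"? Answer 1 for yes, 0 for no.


Check if "bde" is a subsequence of "aeabecca"
Greedy scan:
  Position 0 ('a'): no match needed
  Position 1 ('e'): no match needed
  Position 2 ('a'): no match needed
  Position 3 ('b'): matches sub[0] = 'b'
  Position 4 ('e'): no match needed
  Position 5 ('c'): no match needed
  Position 6 ('c'): no match needed
  Position 7 ('a'): no match needed
Only matched 1/3 characters => not a subsequence

0


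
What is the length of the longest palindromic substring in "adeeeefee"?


Input: "adeeeefee"
Checking substrings for palindromes:
  [4:9] "eefee" (len 5) => palindrome
  [2:6] "eeee" (len 4) => palindrome
  [2:5] "eee" (len 3) => palindrome
  [3:6] "eee" (len 3) => palindrome
  [5:8] "efe" (len 3) => palindrome
  [2:4] "ee" (len 2) => palindrome
Longest palindromic substring: "eefee" with length 5

5


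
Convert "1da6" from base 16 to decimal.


Input: "1da6" in base 16
Positional expansion:
  Digit '1' (value 1) x 16^3 = 4096
  Digit 'd' (value 13) x 16^2 = 3328
  Digit 'a' (value 10) x 16^1 = 160
  Digit '6' (value 6) x 16^0 = 6
Sum = 7590

7590


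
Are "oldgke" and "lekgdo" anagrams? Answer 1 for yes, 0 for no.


Strings: "oldgke", "lekgdo"
Sorted first:  degklo
Sorted second: degklo
Sorted forms match => anagrams

1


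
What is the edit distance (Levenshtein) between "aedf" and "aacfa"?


Computing edit distance: "aedf" -> "aacfa"
DP table:
           a    a    c    f    a
      0    1    2    3    4    5
  a   1    0    1    2    3    4
  e   2    1    1    2    3    4
  d   3    2    2    2    3    4
  f   4    3    3    3    2    3
Edit distance = dp[4][5] = 3

3


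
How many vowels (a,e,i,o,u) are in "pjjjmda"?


Input: pjjjmda
Checking each character:
  'p' at position 0: consonant
  'j' at position 1: consonant
  'j' at position 2: consonant
  'j' at position 3: consonant
  'm' at position 4: consonant
  'd' at position 5: consonant
  'a' at position 6: vowel (running total: 1)
Total vowels: 1

1


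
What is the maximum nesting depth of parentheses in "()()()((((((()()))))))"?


Input: "()()()((((((()()))))))"
Tracking depth:
  Position 0 '(': depth becomes 1
  Position 1 ')': depth becomes 0
  Position 2 '(': depth becomes 1
  Position 3 ')': depth becomes 0
  Position 4 '(': depth becomes 1
  Position 5 ')': depth becomes 0
  Position 6 '(': depth becomes 1
  Position 7 '(': depth becomes 2
  Position 8 '(': depth becomes 3
  Position 9 '(': depth becomes 4
  Position 10 '(': depth becomes 5
  Position 11 '(': depth becomes 6
  Position 12 '(': depth becomes 7
  Position 13 ')': depth becomes 6
  Position 14 '(': depth becomes 7
  Position 15 ')': depth becomes 6
  Position 16 ')': depth becomes 5
  Position 17 ')': depth becomes 4
  Position 18 ')': depth becomes 3
  Position 19 ')': depth becomes 2
  Position 20 ')': depth becomes 1
  Position 21 ')': depth becomes 0
Maximum depth reached: 7

7


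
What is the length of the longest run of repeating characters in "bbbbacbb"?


Input: "bbbbacbb"
Scanning for longest run:
  Position 1 ('b'): continues run of 'b', length=2
  Position 2 ('b'): continues run of 'b', length=3
  Position 3 ('b'): continues run of 'b', length=4
  Position 4 ('a'): new char, reset run to 1
  Position 5 ('c'): new char, reset run to 1
  Position 6 ('b'): new char, reset run to 1
  Position 7 ('b'): continues run of 'b', length=2
Longest run: 'b' with length 4

4


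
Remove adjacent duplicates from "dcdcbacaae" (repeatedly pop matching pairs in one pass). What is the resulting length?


Input: dcdcbacaae
Stack-based adjacent duplicate removal:
  Read 'd': push. Stack: d
  Read 'c': push. Stack: dc
  Read 'd': push. Stack: dcd
  Read 'c': push. Stack: dcdc
  Read 'b': push. Stack: dcdcb
  Read 'a': push. Stack: dcdcba
  Read 'c': push. Stack: dcdcbac
  Read 'a': push. Stack: dcdcbaca
  Read 'a': matches stack top 'a' => pop. Stack: dcdcbac
  Read 'e': push. Stack: dcdcbace
Final stack: "dcdcbace" (length 8)

8


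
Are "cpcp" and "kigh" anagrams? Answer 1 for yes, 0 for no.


Strings: "cpcp", "kigh"
Sorted first:  ccpp
Sorted second: ghik
Differ at position 0: 'c' vs 'g' => not anagrams

0


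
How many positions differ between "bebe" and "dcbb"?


Comparing "bebe" and "dcbb" position by position:
  Position 0: 'b' vs 'd' => DIFFER
  Position 1: 'e' vs 'c' => DIFFER
  Position 2: 'b' vs 'b' => same
  Position 3: 'e' vs 'b' => DIFFER
Positions that differ: 3

3


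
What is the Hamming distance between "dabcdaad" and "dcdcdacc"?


Comparing "dabcdaad" and "dcdcdacc" position by position:
  Position 0: 'd' vs 'd' => same
  Position 1: 'a' vs 'c' => differ
  Position 2: 'b' vs 'd' => differ
  Position 3: 'c' vs 'c' => same
  Position 4: 'd' vs 'd' => same
  Position 5: 'a' vs 'a' => same
  Position 6: 'a' vs 'c' => differ
  Position 7: 'd' vs 'c' => differ
Total differences (Hamming distance): 4

4


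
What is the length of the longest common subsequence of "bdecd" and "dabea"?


LCS of "bdecd" and "dabea"
DP table:
           d    a    b    e    a
      0    0    0    0    0    0
  b   0    0    0    1    1    1
  d   0    1    1    1    1    1
  e   0    1    1    1    2    2
  c   0    1    1    1    2    2
  d   0    1    1    1    2    2
LCS length = dp[5][5] = 2

2


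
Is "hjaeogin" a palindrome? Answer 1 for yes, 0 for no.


Input: hjaeogin
Reversed: nigoeajh
  Compare pos 0 ('h') with pos 7 ('n'): MISMATCH
  Compare pos 1 ('j') with pos 6 ('i'): MISMATCH
  Compare pos 2 ('a') with pos 5 ('g'): MISMATCH
  Compare pos 3 ('e') with pos 4 ('o'): MISMATCH
Result: not a palindrome

0


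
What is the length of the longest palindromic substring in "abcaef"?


Input: "abcaef"
Checking substrings for palindromes:
  No multi-char palindromic substrings found
Longest palindromic substring: "a" with length 1

1


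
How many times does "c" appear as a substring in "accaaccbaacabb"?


Searching for "c" in "accaaccbaacabb"
Scanning each position:
  Position 0: "a" => no
  Position 1: "c" => MATCH
  Position 2: "c" => MATCH
  Position 3: "a" => no
  Position 4: "a" => no
  Position 5: "c" => MATCH
  Position 6: "c" => MATCH
  Position 7: "b" => no
  Position 8: "a" => no
  Position 9: "a" => no
  Position 10: "c" => MATCH
  Position 11: "a" => no
  Position 12: "b" => no
  Position 13: "b" => no
Total occurrences: 5

5


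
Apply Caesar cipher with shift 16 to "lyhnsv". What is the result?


Caesar cipher: shift "lyhnsv" by 16
  'l' (pos 11) + 16 = pos 1 = 'b'
  'y' (pos 24) + 16 = pos 14 = 'o'
  'h' (pos 7) + 16 = pos 23 = 'x'
  'n' (pos 13) + 16 = pos 3 = 'd'
  's' (pos 18) + 16 = pos 8 = 'i'
  'v' (pos 21) + 16 = pos 11 = 'l'
Result: boxdil

boxdil


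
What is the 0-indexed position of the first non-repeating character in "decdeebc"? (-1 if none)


Input: decdeebc
Character frequencies:
  'b': 1
  'c': 2
  'd': 2
  'e': 3
Scanning left to right for freq == 1:
  Position 0 ('d'): freq=2, skip
  Position 1 ('e'): freq=3, skip
  Position 2 ('c'): freq=2, skip
  Position 3 ('d'): freq=2, skip
  Position 4 ('e'): freq=3, skip
  Position 5 ('e'): freq=3, skip
  Position 6 ('b'): unique! => answer = 6

6


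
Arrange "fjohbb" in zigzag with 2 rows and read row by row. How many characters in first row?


Zigzag "fjohbb" into 2 rows:
Placing characters:
  'f' => row 0
  'j' => row 1
  'o' => row 0
  'h' => row 1
  'b' => row 0
  'b' => row 1
Rows:
  Row 0: "fob"
  Row 1: "jhb"
First row length: 3

3


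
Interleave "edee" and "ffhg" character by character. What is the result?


Interleaving "edee" and "ffhg":
  Position 0: 'e' from first, 'f' from second => "ef"
  Position 1: 'd' from first, 'f' from second => "df"
  Position 2: 'e' from first, 'h' from second => "eh"
  Position 3: 'e' from first, 'g' from second => "eg"
Result: efdfeheg

efdfeheg


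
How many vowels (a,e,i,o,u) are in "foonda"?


Input: foonda
Checking each character:
  'f' at position 0: consonant
  'o' at position 1: vowel (running total: 1)
  'o' at position 2: vowel (running total: 2)
  'n' at position 3: consonant
  'd' at position 4: consonant
  'a' at position 5: vowel (running total: 3)
Total vowels: 3

3


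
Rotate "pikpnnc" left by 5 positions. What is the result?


Input: "pikpnnc", rotate left by 5
First 5 characters: "pikpn"
Remaining characters: "nc"
Concatenate remaining + first: "nc" + "pikpn" = "ncpikpn"

ncpikpn


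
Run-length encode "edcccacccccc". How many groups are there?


Input: edcccacccccc
Scanning for consecutive runs:
  Group 1: 'e' x 1 (positions 0-0)
  Group 2: 'd' x 1 (positions 1-1)
  Group 3: 'c' x 3 (positions 2-4)
  Group 4: 'a' x 1 (positions 5-5)
  Group 5: 'c' x 6 (positions 6-11)
Total groups: 5

5


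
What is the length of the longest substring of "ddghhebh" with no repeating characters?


Input: "ddghhebh"
Sliding window (track last position of each char):
  Position 0 ('d'): window [0,0] length 1 -- new best
  Position 1 ('d'): repeat (last at 0), move window start to 1
  Position 1 ('d'): window [1,1] length 1
  Position 2 ('g'): window [1,2] length 2 -- new best
  Position 3 ('h'): window [1,3] length 3 -- new best
  Position 4 ('h'): repeat (last at 3), move window start to 4
  Position 4 ('h'): window [4,4] length 1
  Position 5 ('e'): window [4,5] length 2
  Position 6 ('b'): window [4,6] length 3
  Position 7 ('h'): repeat (last at 4), move window start to 5
  Position 7 ('h'): window [5,7] length 3
Longest substring with no repeats: "dgh" with length 3

3


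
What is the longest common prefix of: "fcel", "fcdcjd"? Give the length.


Words: fcel, fcdcjd
  Position 0: all 'f' => match
  Position 1: all 'c' => match
  Position 2: ('e', 'd') => mismatch, stop
LCP = "fc" (length 2)

2


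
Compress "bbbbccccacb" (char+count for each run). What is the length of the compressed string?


Input: bbbbccccacb
Runs:
  'b' x 4 => "b4"
  'c' x 4 => "c4"
  'a' x 1 => "a1"
  'c' x 1 => "c1"
  'b' x 1 => "b1"
Compressed: "b4c4a1c1b1"
Compressed length: 10

10


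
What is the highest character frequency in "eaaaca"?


Input: eaaaca
Character counts:
  'a': 4
  'c': 1
  'e': 1
Maximum frequency: 4

4


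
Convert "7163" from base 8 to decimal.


Input: "7163" in base 8
Positional expansion:
  Digit '7' (value 7) x 8^3 = 3584
  Digit '1' (value 1) x 8^2 = 64
  Digit '6' (value 6) x 8^1 = 48
  Digit '3' (value 3) x 8^0 = 3
Sum = 3699

3699


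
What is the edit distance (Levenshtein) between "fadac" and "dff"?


Computing edit distance: "fadac" -> "dff"
DP table:
           d    f    f
      0    1    2    3
  f   1    1    1    2
  a   2    2    2    2
  d   3    2    3    3
  a   4    3    3    4
  c   5    4    4    4
Edit distance = dp[5][3] = 4

4


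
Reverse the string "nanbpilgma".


Input: nanbpilgma
Reading characters right to left:
  Position 9: 'a'
  Position 8: 'm'
  Position 7: 'g'
  Position 6: 'l'
  Position 5: 'i'
  Position 4: 'p'
  Position 3: 'b'
  Position 2: 'n'
  Position 1: 'a'
  Position 0: 'n'
Reversed: amglipbnan

amglipbnan


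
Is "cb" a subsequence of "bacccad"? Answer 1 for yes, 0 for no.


Check if "cb" is a subsequence of "bacccad"
Greedy scan:
  Position 0 ('b'): no match needed
  Position 1 ('a'): no match needed
  Position 2 ('c'): matches sub[0] = 'c'
  Position 3 ('c'): no match needed
  Position 4 ('c'): no match needed
  Position 5 ('a'): no match needed
  Position 6 ('d'): no match needed
Only matched 1/2 characters => not a subsequence

0


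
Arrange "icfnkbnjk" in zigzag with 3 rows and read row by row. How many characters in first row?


Zigzag "icfnkbnjk" into 3 rows:
Placing characters:
  'i' => row 0
  'c' => row 1
  'f' => row 2
  'n' => row 1
  'k' => row 0
  'b' => row 1
  'n' => row 2
  'j' => row 1
  'k' => row 0
Rows:
  Row 0: "ikk"
  Row 1: "cnbj"
  Row 2: "fn"
First row length: 3

3


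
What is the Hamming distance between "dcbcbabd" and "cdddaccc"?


Comparing "dcbcbabd" and "cdddaccc" position by position:
  Position 0: 'd' vs 'c' => differ
  Position 1: 'c' vs 'd' => differ
  Position 2: 'b' vs 'd' => differ
  Position 3: 'c' vs 'd' => differ
  Position 4: 'b' vs 'a' => differ
  Position 5: 'a' vs 'c' => differ
  Position 6: 'b' vs 'c' => differ
  Position 7: 'd' vs 'c' => differ
Total differences (Hamming distance): 8

8


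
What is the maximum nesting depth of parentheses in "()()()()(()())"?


Input: "()()()()(()())"
Tracking depth:
  Position 0 '(': depth becomes 1
  Position 1 ')': depth becomes 0
  Position 2 '(': depth becomes 1
  Position 3 ')': depth becomes 0
  Position 4 '(': depth becomes 1
  Position 5 ')': depth becomes 0
  Position 6 '(': depth becomes 1
  Position 7 ')': depth becomes 0
  Position 8 '(': depth becomes 1
  Position 9 '(': depth becomes 2
  Position 10 ')': depth becomes 1
  Position 11 '(': depth becomes 2
  Position 12 ')': depth becomes 1
  Position 13 ')': depth becomes 0
Maximum depth reached: 2

2


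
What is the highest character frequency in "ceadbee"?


Input: ceadbee
Character counts:
  'a': 1
  'b': 1
  'c': 1
  'd': 1
  'e': 3
Maximum frequency: 3

3


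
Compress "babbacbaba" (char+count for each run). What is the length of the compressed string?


Input: babbacbaba
Runs:
  'b' x 1 => "b1"
  'a' x 1 => "a1"
  'b' x 2 => "b2"
  'a' x 1 => "a1"
  'c' x 1 => "c1"
  'b' x 1 => "b1"
  'a' x 1 => "a1"
  'b' x 1 => "b1"
  'a' x 1 => "a1"
Compressed: "b1a1b2a1c1b1a1b1a1"
Compressed length: 18

18


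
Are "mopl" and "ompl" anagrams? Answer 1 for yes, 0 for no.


Strings: "mopl", "ompl"
Sorted first:  lmop
Sorted second: lmop
Sorted forms match => anagrams

1


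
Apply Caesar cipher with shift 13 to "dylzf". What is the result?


Caesar cipher: shift "dylzf" by 13
  'd' (pos 3) + 13 = pos 16 = 'q'
  'y' (pos 24) + 13 = pos 11 = 'l'
  'l' (pos 11) + 13 = pos 24 = 'y'
  'z' (pos 25) + 13 = pos 12 = 'm'
  'f' (pos 5) + 13 = pos 18 = 's'
Result: qlyms

qlyms


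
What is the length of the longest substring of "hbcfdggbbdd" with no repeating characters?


Input: "hbcfdggbbdd"
Sliding window (track last position of each char):
  Position 0 ('h'): window [0,0] length 1 -- new best
  Position 1 ('b'): window [0,1] length 2 -- new best
  Position 2 ('c'): window [0,2] length 3 -- new best
  Position 3 ('f'): window [0,3] length 4 -- new best
  Position 4 ('d'): window [0,4] length 5 -- new best
  Position 5 ('g'): window [0,5] length 6 -- new best
  Position 6 ('g'): repeat (last at 5), move window start to 6
  Position 6 ('g'): window [6,6] length 1
  Position 7 ('b'): window [6,7] length 2
  Position 8 ('b'): repeat (last at 7), move window start to 8
  Position 8 ('b'): window [8,8] length 1
  Position 9 ('d'): window [8,9] length 2
  Position 10 ('d'): repeat (last at 9), move window start to 10
  Position 10 ('d'): window [10,10] length 1
Longest substring with no repeats: "hbcfdg" with length 6

6


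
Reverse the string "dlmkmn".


Input: dlmkmn
Reading characters right to left:
  Position 5: 'n'
  Position 4: 'm'
  Position 3: 'k'
  Position 2: 'm'
  Position 1: 'l'
  Position 0: 'd'
Reversed: nmkmld

nmkmld


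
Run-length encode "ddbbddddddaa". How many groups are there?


Input: ddbbddddddaa
Scanning for consecutive runs:
  Group 1: 'd' x 2 (positions 0-1)
  Group 2: 'b' x 2 (positions 2-3)
  Group 3: 'd' x 6 (positions 4-9)
  Group 4: 'a' x 2 (positions 10-11)
Total groups: 4

4


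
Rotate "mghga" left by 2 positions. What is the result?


Input: "mghga", rotate left by 2
First 2 characters: "mg"
Remaining characters: "hga"
Concatenate remaining + first: "hga" + "mg" = "hgamg"

hgamg


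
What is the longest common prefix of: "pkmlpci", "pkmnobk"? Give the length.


Words: pkmlpci, pkmnobk
  Position 0: all 'p' => match
  Position 1: all 'k' => match
  Position 2: all 'm' => match
  Position 3: ('l', 'n') => mismatch, stop
LCP = "pkm" (length 3)

3


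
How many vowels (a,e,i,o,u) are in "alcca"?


Input: alcca
Checking each character:
  'a' at position 0: vowel (running total: 1)
  'l' at position 1: consonant
  'c' at position 2: consonant
  'c' at position 3: consonant
  'a' at position 4: vowel (running total: 2)
Total vowels: 2

2


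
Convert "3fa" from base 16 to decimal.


Input: "3fa" in base 16
Positional expansion:
  Digit '3' (value 3) x 16^2 = 768
  Digit 'f' (value 15) x 16^1 = 240
  Digit 'a' (value 10) x 16^0 = 10
Sum = 1018

1018


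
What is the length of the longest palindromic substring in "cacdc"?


Input: "cacdc"
Checking substrings for palindromes:
  [0:3] "cac" (len 3) => palindrome
  [2:5] "cdc" (len 3) => palindrome
Longest palindromic substring: "cac" with length 3

3


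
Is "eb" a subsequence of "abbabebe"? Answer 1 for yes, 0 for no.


Check if "eb" is a subsequence of "abbabebe"
Greedy scan:
  Position 0 ('a'): no match needed
  Position 1 ('b'): no match needed
  Position 2 ('b'): no match needed
  Position 3 ('a'): no match needed
  Position 4 ('b'): no match needed
  Position 5 ('e'): matches sub[0] = 'e'
  Position 6 ('b'): matches sub[1] = 'b'
  Position 7 ('e'): no match needed
All 2 characters matched => is a subsequence

1


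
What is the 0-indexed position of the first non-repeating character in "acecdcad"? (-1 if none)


Input: acecdcad
Character frequencies:
  'a': 2
  'c': 3
  'd': 2
  'e': 1
Scanning left to right for freq == 1:
  Position 0 ('a'): freq=2, skip
  Position 1 ('c'): freq=3, skip
  Position 2 ('e'): unique! => answer = 2

2


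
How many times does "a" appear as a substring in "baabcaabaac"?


Searching for "a" in "baabcaabaac"
Scanning each position:
  Position 0: "b" => no
  Position 1: "a" => MATCH
  Position 2: "a" => MATCH
  Position 3: "b" => no
  Position 4: "c" => no
  Position 5: "a" => MATCH
  Position 6: "a" => MATCH
  Position 7: "b" => no
  Position 8: "a" => MATCH
  Position 9: "a" => MATCH
  Position 10: "c" => no
Total occurrences: 6

6


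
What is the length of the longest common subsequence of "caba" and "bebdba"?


LCS of "caba" and "bebdba"
DP table:
           b    e    b    d    b    a
      0    0    0    0    0    0    0
  c   0    0    0    0    0    0    0
  a   0    0    0    0    0    0    1
  b   0    1    1    1    1    1    1
  a   0    1    1    1    1    1    2
LCS length = dp[4][6] = 2

2


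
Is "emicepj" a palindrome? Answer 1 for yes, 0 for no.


Input: emicepj
Reversed: jpecime
  Compare pos 0 ('e') with pos 6 ('j'): MISMATCH
  Compare pos 1 ('m') with pos 5 ('p'): MISMATCH
  Compare pos 2 ('i') with pos 4 ('e'): MISMATCH
Result: not a palindrome

0


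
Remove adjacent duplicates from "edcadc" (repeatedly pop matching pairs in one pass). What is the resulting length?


Input: edcadc
Stack-based adjacent duplicate removal:
  Read 'e': push. Stack: e
  Read 'd': push. Stack: ed
  Read 'c': push. Stack: edc
  Read 'a': push. Stack: edca
  Read 'd': push. Stack: edcad
  Read 'c': push. Stack: edcadc
Final stack: "edcadc" (length 6)

6


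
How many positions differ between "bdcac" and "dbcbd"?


Comparing "bdcac" and "dbcbd" position by position:
  Position 0: 'b' vs 'd' => DIFFER
  Position 1: 'd' vs 'b' => DIFFER
  Position 2: 'c' vs 'c' => same
  Position 3: 'a' vs 'b' => DIFFER
  Position 4: 'c' vs 'd' => DIFFER
Positions that differ: 4

4


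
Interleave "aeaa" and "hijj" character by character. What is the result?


Interleaving "aeaa" and "hijj":
  Position 0: 'a' from first, 'h' from second => "ah"
  Position 1: 'e' from first, 'i' from second => "ei"
  Position 2: 'a' from first, 'j' from second => "aj"
  Position 3: 'a' from first, 'j' from second => "aj"
Result: aheiajaj

aheiajaj


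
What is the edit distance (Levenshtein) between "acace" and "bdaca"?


Computing edit distance: "acace" -> "bdaca"
DP table:
           b    d    a    c    a
      0    1    2    3    4    5
  a   1    1    2    2    3    4
  c   2    2    2    3    2    3
  a   3    3    3    2    3    2
  c   4    4    4    3    2    3
  e   5    5    5    4    3    3
Edit distance = dp[5][5] = 3

3


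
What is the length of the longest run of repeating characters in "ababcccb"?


Input: "ababcccb"
Scanning for longest run:
  Position 1 ('b'): new char, reset run to 1
  Position 2 ('a'): new char, reset run to 1
  Position 3 ('b'): new char, reset run to 1
  Position 4 ('c'): new char, reset run to 1
  Position 5 ('c'): continues run of 'c', length=2
  Position 6 ('c'): continues run of 'c', length=3
  Position 7 ('b'): new char, reset run to 1
Longest run: 'c' with length 3

3


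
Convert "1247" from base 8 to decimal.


Input: "1247" in base 8
Positional expansion:
  Digit '1' (value 1) x 8^3 = 512
  Digit '2' (value 2) x 8^2 = 128
  Digit '4' (value 4) x 8^1 = 32
  Digit '7' (value 7) x 8^0 = 7
Sum = 679

679


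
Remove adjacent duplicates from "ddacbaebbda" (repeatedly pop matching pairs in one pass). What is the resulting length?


Input: ddacbaebbda
Stack-based adjacent duplicate removal:
  Read 'd': push. Stack: d
  Read 'd': matches stack top 'd' => pop. Stack: (empty)
  Read 'a': push. Stack: a
  Read 'c': push. Stack: ac
  Read 'b': push. Stack: acb
  Read 'a': push. Stack: acba
  Read 'e': push. Stack: acbae
  Read 'b': push. Stack: acbaeb
  Read 'b': matches stack top 'b' => pop. Stack: acbae
  Read 'd': push. Stack: acbaed
  Read 'a': push. Stack: acbaeda
Final stack: "acbaeda" (length 7)

7


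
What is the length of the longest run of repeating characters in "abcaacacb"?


Input: "abcaacacb"
Scanning for longest run:
  Position 1 ('b'): new char, reset run to 1
  Position 2 ('c'): new char, reset run to 1
  Position 3 ('a'): new char, reset run to 1
  Position 4 ('a'): continues run of 'a', length=2
  Position 5 ('c'): new char, reset run to 1
  Position 6 ('a'): new char, reset run to 1
  Position 7 ('c'): new char, reset run to 1
  Position 8 ('b'): new char, reset run to 1
Longest run: 'a' with length 2

2


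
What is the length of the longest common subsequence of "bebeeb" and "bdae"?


LCS of "bebeeb" and "bdae"
DP table:
           b    d    a    e
      0    0    0    0    0
  b   0    1    1    1    1
  e   0    1    1    1    2
  b   0    1    1    1    2
  e   0    1    1    1    2
  e   0    1    1    1    2
  b   0    1    1    1    2
LCS length = dp[6][4] = 2

2


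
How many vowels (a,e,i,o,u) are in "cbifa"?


Input: cbifa
Checking each character:
  'c' at position 0: consonant
  'b' at position 1: consonant
  'i' at position 2: vowel (running total: 1)
  'f' at position 3: consonant
  'a' at position 4: vowel (running total: 2)
Total vowels: 2

2


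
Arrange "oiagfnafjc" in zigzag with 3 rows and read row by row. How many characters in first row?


Zigzag "oiagfnafjc" into 3 rows:
Placing characters:
  'o' => row 0
  'i' => row 1
  'a' => row 2
  'g' => row 1
  'f' => row 0
  'n' => row 1
  'a' => row 2
  'f' => row 1
  'j' => row 0
  'c' => row 1
Rows:
  Row 0: "ofj"
  Row 1: "ignfc"
  Row 2: "aa"
First row length: 3

3


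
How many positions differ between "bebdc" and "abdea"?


Comparing "bebdc" and "abdea" position by position:
  Position 0: 'b' vs 'a' => DIFFER
  Position 1: 'e' vs 'b' => DIFFER
  Position 2: 'b' vs 'd' => DIFFER
  Position 3: 'd' vs 'e' => DIFFER
  Position 4: 'c' vs 'a' => DIFFER
Positions that differ: 5

5


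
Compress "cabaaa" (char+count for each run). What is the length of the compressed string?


Input: cabaaa
Runs:
  'c' x 1 => "c1"
  'a' x 1 => "a1"
  'b' x 1 => "b1"
  'a' x 3 => "a3"
Compressed: "c1a1b1a3"
Compressed length: 8

8


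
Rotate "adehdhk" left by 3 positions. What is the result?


Input: "adehdhk", rotate left by 3
First 3 characters: "ade"
Remaining characters: "hdhk"
Concatenate remaining + first: "hdhk" + "ade" = "hdhkade"

hdhkade


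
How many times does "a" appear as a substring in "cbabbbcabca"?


Searching for "a" in "cbabbbcabca"
Scanning each position:
  Position 0: "c" => no
  Position 1: "b" => no
  Position 2: "a" => MATCH
  Position 3: "b" => no
  Position 4: "b" => no
  Position 5: "b" => no
  Position 6: "c" => no
  Position 7: "a" => MATCH
  Position 8: "b" => no
  Position 9: "c" => no
  Position 10: "a" => MATCH
Total occurrences: 3

3


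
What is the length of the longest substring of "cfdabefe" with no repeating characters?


Input: "cfdabefe"
Sliding window (track last position of each char):
  Position 0 ('c'): window [0,0] length 1 -- new best
  Position 1 ('f'): window [0,1] length 2 -- new best
  Position 2 ('d'): window [0,2] length 3 -- new best
  Position 3 ('a'): window [0,3] length 4 -- new best
  Position 4 ('b'): window [0,4] length 5 -- new best
  Position 5 ('e'): window [0,5] length 6 -- new best
  Position 6 ('f'): repeat (last at 1), move window start to 2
  Position 6 ('f'): window [2,6] length 5
  Position 7 ('e'): repeat (last at 5), move window start to 6
  Position 7 ('e'): window [6,7] length 2
Longest substring with no repeats: "cfdabe" with length 6

6


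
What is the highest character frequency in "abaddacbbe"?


Input: abaddacbbe
Character counts:
  'a': 3
  'b': 3
  'c': 1
  'd': 2
  'e': 1
Maximum frequency: 3

3


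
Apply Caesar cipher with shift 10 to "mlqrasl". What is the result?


Caesar cipher: shift "mlqrasl" by 10
  'm' (pos 12) + 10 = pos 22 = 'w'
  'l' (pos 11) + 10 = pos 21 = 'v'
  'q' (pos 16) + 10 = pos 0 = 'a'
  'r' (pos 17) + 10 = pos 1 = 'b'
  'a' (pos 0) + 10 = pos 10 = 'k'
  's' (pos 18) + 10 = pos 2 = 'c'
  'l' (pos 11) + 10 = pos 21 = 'v'
Result: wvabkcv

wvabkcv


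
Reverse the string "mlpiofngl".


Input: mlpiofngl
Reading characters right to left:
  Position 8: 'l'
  Position 7: 'g'
  Position 6: 'n'
  Position 5: 'f'
  Position 4: 'o'
  Position 3: 'i'
  Position 2: 'p'
  Position 1: 'l'
  Position 0: 'm'
Reversed: lgnfoiplm

lgnfoiplm


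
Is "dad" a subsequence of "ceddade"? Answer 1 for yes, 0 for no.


Check if "dad" is a subsequence of "ceddade"
Greedy scan:
  Position 0 ('c'): no match needed
  Position 1 ('e'): no match needed
  Position 2 ('d'): matches sub[0] = 'd'
  Position 3 ('d'): no match needed
  Position 4 ('a'): matches sub[1] = 'a'
  Position 5 ('d'): matches sub[2] = 'd'
  Position 6 ('e'): no match needed
All 3 characters matched => is a subsequence

1


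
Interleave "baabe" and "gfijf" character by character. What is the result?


Interleaving "baabe" and "gfijf":
  Position 0: 'b' from first, 'g' from second => "bg"
  Position 1: 'a' from first, 'f' from second => "af"
  Position 2: 'a' from first, 'i' from second => "ai"
  Position 3: 'b' from first, 'j' from second => "bj"
  Position 4: 'e' from first, 'f' from second => "ef"
Result: bgafaibjef

bgafaibjef


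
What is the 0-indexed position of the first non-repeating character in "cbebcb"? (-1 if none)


Input: cbebcb
Character frequencies:
  'b': 3
  'c': 2
  'e': 1
Scanning left to right for freq == 1:
  Position 0 ('c'): freq=2, skip
  Position 1 ('b'): freq=3, skip
  Position 2 ('e'): unique! => answer = 2

2


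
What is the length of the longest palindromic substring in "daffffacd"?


Input: "daffffacd"
Checking substrings for palindromes:
  [1:7] "affffa" (len 6) => palindrome
  [2:6] "ffff" (len 4) => palindrome
  [2:5] "fff" (len 3) => palindrome
  [3:6] "fff" (len 3) => palindrome
  [2:4] "ff" (len 2) => palindrome
  [3:5] "ff" (len 2) => palindrome
Longest palindromic substring: "affffa" with length 6

6


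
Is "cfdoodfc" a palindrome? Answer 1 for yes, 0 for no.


Input: cfdoodfc
Reversed: cfdoodfc
  Compare pos 0 ('c') with pos 7 ('c'): match
  Compare pos 1 ('f') with pos 6 ('f'): match
  Compare pos 2 ('d') with pos 5 ('d'): match
  Compare pos 3 ('o') with pos 4 ('o'): match
Result: palindrome

1


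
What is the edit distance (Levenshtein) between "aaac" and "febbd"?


Computing edit distance: "aaac" -> "febbd"
DP table:
           f    e    b    b    d
      0    1    2    3    4    5
  a   1    1    2    3    4    5
  a   2    2    2    3    4    5
  a   3    3    3    3    4    5
  c   4    4    4    4    4    5
Edit distance = dp[4][5] = 5

5


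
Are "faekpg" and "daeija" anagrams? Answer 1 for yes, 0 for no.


Strings: "faekpg", "daeija"
Sorted first:  aefgkp
Sorted second: aadeij
Differ at position 1: 'e' vs 'a' => not anagrams

0


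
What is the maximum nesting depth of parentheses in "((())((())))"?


Input: "((())((())))"
Tracking depth:
  Position 0 '(': depth becomes 1
  Position 1 '(': depth becomes 2
  Position 2 '(': depth becomes 3
  Position 3 ')': depth becomes 2
  Position 4 ')': depth becomes 1
  Position 5 '(': depth becomes 2
  Position 6 '(': depth becomes 3
  Position 7 '(': depth becomes 4
  Position 8 ')': depth becomes 3
  Position 9 ')': depth becomes 2
  Position 10 ')': depth becomes 1
  Position 11 ')': depth becomes 0
Maximum depth reached: 4

4


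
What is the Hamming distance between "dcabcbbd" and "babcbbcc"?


Comparing "dcabcbbd" and "babcbbcc" position by position:
  Position 0: 'd' vs 'b' => differ
  Position 1: 'c' vs 'a' => differ
  Position 2: 'a' vs 'b' => differ
  Position 3: 'b' vs 'c' => differ
  Position 4: 'c' vs 'b' => differ
  Position 5: 'b' vs 'b' => same
  Position 6: 'b' vs 'c' => differ
  Position 7: 'd' vs 'c' => differ
Total differences (Hamming distance): 7

7


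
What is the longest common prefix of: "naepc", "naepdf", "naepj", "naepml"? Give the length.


Words: naepc, naepdf, naepj, naepml
  Position 0: all 'n' => match
  Position 1: all 'a' => match
  Position 2: all 'e' => match
  Position 3: all 'p' => match
  Position 4: ('c', 'd', 'j', 'm') => mismatch, stop
LCP = "naep" (length 4)

4


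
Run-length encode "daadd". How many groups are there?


Input: daadd
Scanning for consecutive runs:
  Group 1: 'd' x 1 (positions 0-0)
  Group 2: 'a' x 2 (positions 1-2)
  Group 3: 'd' x 2 (positions 3-4)
Total groups: 3

3


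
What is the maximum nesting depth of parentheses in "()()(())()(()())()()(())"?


Input: "()()(())()(()())()()(())"
Tracking depth:
  Position 0 '(': depth becomes 1
  Position 1 ')': depth becomes 0
  Position 2 '(': depth becomes 1
  Position 3 ')': depth becomes 0
  Position 4 '(': depth becomes 1
  Position 5 '(': depth becomes 2
  Position 6 ')': depth becomes 1
  Position 7 ')': depth becomes 0
  Position 8 '(': depth becomes 1
  Position 9 ')': depth becomes 0
  Position 10 '(': depth becomes 1
  Position 11 '(': depth becomes 2
  Position 12 ')': depth becomes 1
  Position 13 '(': depth becomes 2
  Position 14 ')': depth becomes 1
  Position 15 ')': depth becomes 0
  Position 16 '(': depth becomes 1
  Position 17 ')': depth becomes 0
  Position 18 '(': depth becomes 1
  Position 19 ')': depth becomes 0
  Position 20 '(': depth becomes 1
  Position 21 '(': depth becomes 2
  Position 22 ')': depth becomes 1
  Position 23 ')': depth becomes 0
Maximum depth reached: 2

2


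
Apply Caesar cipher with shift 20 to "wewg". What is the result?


Caesar cipher: shift "wewg" by 20
  'w' (pos 22) + 20 = pos 16 = 'q'
  'e' (pos 4) + 20 = pos 24 = 'y'
  'w' (pos 22) + 20 = pos 16 = 'q'
  'g' (pos 6) + 20 = pos 0 = 'a'
Result: qyqa

qyqa


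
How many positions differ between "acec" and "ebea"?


Comparing "acec" and "ebea" position by position:
  Position 0: 'a' vs 'e' => DIFFER
  Position 1: 'c' vs 'b' => DIFFER
  Position 2: 'e' vs 'e' => same
  Position 3: 'c' vs 'a' => DIFFER
Positions that differ: 3

3


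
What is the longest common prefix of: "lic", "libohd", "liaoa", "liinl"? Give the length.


Words: lic, libohd, liaoa, liinl
  Position 0: all 'l' => match
  Position 1: all 'i' => match
  Position 2: ('c', 'b', 'a', 'i') => mismatch, stop
LCP = "li" (length 2)

2


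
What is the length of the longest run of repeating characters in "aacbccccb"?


Input: "aacbccccb"
Scanning for longest run:
  Position 1 ('a'): continues run of 'a', length=2
  Position 2 ('c'): new char, reset run to 1
  Position 3 ('b'): new char, reset run to 1
  Position 4 ('c'): new char, reset run to 1
  Position 5 ('c'): continues run of 'c', length=2
  Position 6 ('c'): continues run of 'c', length=3
  Position 7 ('c'): continues run of 'c', length=4
  Position 8 ('b'): new char, reset run to 1
Longest run: 'c' with length 4

4


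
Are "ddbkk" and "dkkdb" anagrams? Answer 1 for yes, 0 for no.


Strings: "ddbkk", "dkkdb"
Sorted first:  bddkk
Sorted second: bddkk
Sorted forms match => anagrams

1


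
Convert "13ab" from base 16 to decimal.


Input: "13ab" in base 16
Positional expansion:
  Digit '1' (value 1) x 16^3 = 4096
  Digit '3' (value 3) x 16^2 = 768
  Digit 'a' (value 10) x 16^1 = 160
  Digit 'b' (value 11) x 16^0 = 11
Sum = 5035

5035


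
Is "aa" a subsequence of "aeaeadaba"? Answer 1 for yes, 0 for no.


Check if "aa" is a subsequence of "aeaeadaba"
Greedy scan:
  Position 0 ('a'): matches sub[0] = 'a'
  Position 1 ('e'): no match needed
  Position 2 ('a'): matches sub[1] = 'a'
  Position 3 ('e'): no match needed
  Position 4 ('a'): no match needed
  Position 5 ('d'): no match needed
  Position 6 ('a'): no match needed
  Position 7 ('b'): no match needed
  Position 8 ('a'): no match needed
All 2 characters matched => is a subsequence

1


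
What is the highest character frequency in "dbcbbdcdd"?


Input: dbcbbdcdd
Character counts:
  'b': 3
  'c': 2
  'd': 4
Maximum frequency: 4

4


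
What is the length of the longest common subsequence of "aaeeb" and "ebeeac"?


LCS of "aaeeb" and "ebeeac"
DP table:
           e    b    e    e    a    c
      0    0    0    0    0    0    0
  a   0    0    0    0    0    1    1
  a   0    0    0    0    0    1    1
  e   0    1    1    1    1    1    1
  e   0    1    1    2    2    2    2
  b   0    1    2    2    2    2    2
LCS length = dp[5][6] = 2

2


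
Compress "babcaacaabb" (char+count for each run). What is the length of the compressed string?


Input: babcaacaabb
Runs:
  'b' x 1 => "b1"
  'a' x 1 => "a1"
  'b' x 1 => "b1"
  'c' x 1 => "c1"
  'a' x 2 => "a2"
  'c' x 1 => "c1"
  'a' x 2 => "a2"
  'b' x 2 => "b2"
Compressed: "b1a1b1c1a2c1a2b2"
Compressed length: 16

16


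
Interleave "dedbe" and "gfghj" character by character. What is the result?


Interleaving "dedbe" and "gfghj":
  Position 0: 'd' from first, 'g' from second => "dg"
  Position 1: 'e' from first, 'f' from second => "ef"
  Position 2: 'd' from first, 'g' from second => "dg"
  Position 3: 'b' from first, 'h' from second => "bh"
  Position 4: 'e' from first, 'j' from second => "ej"
Result: dgefdgbhej

dgefdgbhej


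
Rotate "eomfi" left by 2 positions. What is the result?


Input: "eomfi", rotate left by 2
First 2 characters: "eo"
Remaining characters: "mfi"
Concatenate remaining + first: "mfi" + "eo" = "mfieo"

mfieo


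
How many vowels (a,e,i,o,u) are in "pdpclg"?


Input: pdpclg
Checking each character:
  'p' at position 0: consonant
  'd' at position 1: consonant
  'p' at position 2: consonant
  'c' at position 3: consonant
  'l' at position 4: consonant
  'g' at position 5: consonant
Total vowels: 0

0


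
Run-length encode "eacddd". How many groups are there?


Input: eacddd
Scanning for consecutive runs:
  Group 1: 'e' x 1 (positions 0-0)
  Group 2: 'a' x 1 (positions 1-1)
  Group 3: 'c' x 1 (positions 2-2)
  Group 4: 'd' x 3 (positions 3-5)
Total groups: 4

4


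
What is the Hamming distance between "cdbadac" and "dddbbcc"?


Comparing "cdbadac" and "dddbbcc" position by position:
  Position 0: 'c' vs 'd' => differ
  Position 1: 'd' vs 'd' => same
  Position 2: 'b' vs 'd' => differ
  Position 3: 'a' vs 'b' => differ
  Position 4: 'd' vs 'b' => differ
  Position 5: 'a' vs 'c' => differ
  Position 6: 'c' vs 'c' => same
Total differences (Hamming distance): 5

5


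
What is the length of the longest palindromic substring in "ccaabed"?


Input: "ccaabed"
Checking substrings for palindromes:
  [0:2] "cc" (len 2) => palindrome
  [2:4] "aa" (len 2) => palindrome
Longest palindromic substring: "cc" with length 2

2


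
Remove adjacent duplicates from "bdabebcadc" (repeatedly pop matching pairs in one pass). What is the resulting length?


Input: bdabebcadc
Stack-based adjacent duplicate removal:
  Read 'b': push. Stack: b
  Read 'd': push. Stack: bd
  Read 'a': push. Stack: bda
  Read 'b': push. Stack: bdab
  Read 'e': push. Stack: bdabe
  Read 'b': push. Stack: bdabeb
  Read 'c': push. Stack: bdabebc
  Read 'a': push. Stack: bdabebca
  Read 'd': push. Stack: bdabebcad
  Read 'c': push. Stack: bdabebcadc
Final stack: "bdabebcadc" (length 10)

10


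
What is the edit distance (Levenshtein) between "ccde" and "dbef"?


Computing edit distance: "ccde" -> "dbef"
DP table:
           d    b    e    f
      0    1    2    3    4
  c   1    1    2    3    4
  c   2    2    2    3    4
  d   3    2    3    3    4
  e   4    3    3    3    4
Edit distance = dp[4][4] = 4

4


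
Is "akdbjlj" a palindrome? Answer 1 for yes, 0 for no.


Input: akdbjlj
Reversed: jljbdka
  Compare pos 0 ('a') with pos 6 ('j'): MISMATCH
  Compare pos 1 ('k') with pos 5 ('l'): MISMATCH
  Compare pos 2 ('d') with pos 4 ('j'): MISMATCH
Result: not a palindrome

0


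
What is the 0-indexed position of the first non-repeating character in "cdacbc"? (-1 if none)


Input: cdacbc
Character frequencies:
  'a': 1
  'b': 1
  'c': 3
  'd': 1
Scanning left to right for freq == 1:
  Position 0 ('c'): freq=3, skip
  Position 1 ('d'): unique! => answer = 1

1
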